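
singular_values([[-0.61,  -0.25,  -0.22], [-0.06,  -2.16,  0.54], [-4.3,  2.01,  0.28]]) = [4.86, 2.08, 0.36]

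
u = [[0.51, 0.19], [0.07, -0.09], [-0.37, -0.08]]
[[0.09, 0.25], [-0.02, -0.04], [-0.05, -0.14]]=u @ [[0.09, 0.24], [0.24, 0.67]]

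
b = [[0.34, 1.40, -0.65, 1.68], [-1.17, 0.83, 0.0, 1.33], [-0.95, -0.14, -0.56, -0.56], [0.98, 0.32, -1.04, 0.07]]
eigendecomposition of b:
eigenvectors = [[(-0.71+0j),(0.07-0.23j),(0.07+0.23j),0.06+0.00j], [(0.06+0j),0.78+0.00j,(0.78-0j),0.52+0.00j], [(0.39+0j),0.27+0.05j,(0.27-0.05j),(-0.52+0j)], [(-0.58+0j),-0.49+0.10j,-0.49-0.10j,-0.68+0.00j]]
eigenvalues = [(1.95+0j), (-0.11+0.53j), (-0.11-0.53j), (-1.05+0j)]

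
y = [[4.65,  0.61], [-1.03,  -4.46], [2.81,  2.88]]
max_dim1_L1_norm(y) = 5.69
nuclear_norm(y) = 10.46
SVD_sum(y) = [[2.78, 2.61], [-2.77, -2.60], [2.93, 2.75]] + [[1.87, -2.0],[1.74, -1.86],[-0.12, 0.13]]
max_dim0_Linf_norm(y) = 4.65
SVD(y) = [[-0.57, -0.73],[0.57, -0.68],[-0.60, 0.05]] @ diag([6.717497171338909, 3.7433717091752654]) @ [[-0.73, -0.68], [-0.68, 0.73]]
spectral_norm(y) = 6.72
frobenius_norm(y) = 7.69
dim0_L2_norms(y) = [5.53, 5.34]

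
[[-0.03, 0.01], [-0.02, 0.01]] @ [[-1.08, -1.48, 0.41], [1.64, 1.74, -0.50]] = [[0.05,  0.06,  -0.02], [0.04,  0.05,  -0.01]]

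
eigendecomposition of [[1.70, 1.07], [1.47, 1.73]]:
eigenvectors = [[-0.65, -0.64],[0.76, -0.76]]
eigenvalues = [0.46, 2.97]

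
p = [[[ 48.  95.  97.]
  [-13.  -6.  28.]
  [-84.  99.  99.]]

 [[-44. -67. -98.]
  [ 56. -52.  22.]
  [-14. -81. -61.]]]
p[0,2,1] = 99.0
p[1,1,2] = 22.0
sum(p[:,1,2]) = 50.0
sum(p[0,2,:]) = 114.0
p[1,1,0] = 56.0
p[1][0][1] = -67.0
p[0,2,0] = -84.0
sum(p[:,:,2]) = 87.0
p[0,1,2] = 28.0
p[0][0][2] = 97.0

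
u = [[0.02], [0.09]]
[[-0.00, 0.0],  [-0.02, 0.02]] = u @ [[-0.19, 0.17]]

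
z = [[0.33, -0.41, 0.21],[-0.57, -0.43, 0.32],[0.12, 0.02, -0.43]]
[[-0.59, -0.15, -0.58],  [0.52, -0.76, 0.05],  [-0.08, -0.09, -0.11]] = z @ [[-1.26, 0.71, -0.71], [0.35, 1.17, 0.89], [-0.16, 0.46, 0.09]]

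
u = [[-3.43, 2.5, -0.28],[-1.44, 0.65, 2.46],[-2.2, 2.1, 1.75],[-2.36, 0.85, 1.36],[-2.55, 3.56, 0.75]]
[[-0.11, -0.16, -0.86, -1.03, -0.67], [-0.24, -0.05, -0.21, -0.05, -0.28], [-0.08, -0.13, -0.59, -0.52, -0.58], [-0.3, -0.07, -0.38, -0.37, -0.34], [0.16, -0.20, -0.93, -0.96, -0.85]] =u @ [[0.16, 0.01, 0.11, 0.16, 0.06], [0.17, -0.05, -0.19, -0.18, -0.19], [-0.05, -0.00, 0.03, 0.12, -0.03]]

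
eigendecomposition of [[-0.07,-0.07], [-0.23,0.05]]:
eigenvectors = [[-0.66, 0.33], [-0.75, -0.94]]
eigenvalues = [-0.15, 0.13]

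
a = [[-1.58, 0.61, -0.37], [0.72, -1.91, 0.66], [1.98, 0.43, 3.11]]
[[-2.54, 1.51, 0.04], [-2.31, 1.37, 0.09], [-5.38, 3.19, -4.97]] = a @ [[2.86, -1.70, 0.14], [1.01, -0.60, -0.55], [-3.69, 2.19, -1.61]]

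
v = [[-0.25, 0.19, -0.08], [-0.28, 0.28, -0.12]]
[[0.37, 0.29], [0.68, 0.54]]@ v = [[-0.17, 0.15, -0.06],[-0.32, 0.28, -0.12]]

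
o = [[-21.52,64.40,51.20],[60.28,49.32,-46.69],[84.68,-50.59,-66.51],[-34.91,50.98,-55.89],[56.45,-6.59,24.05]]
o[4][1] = -6.59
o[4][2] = 24.05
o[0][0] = -21.52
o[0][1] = 64.4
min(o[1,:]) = -46.69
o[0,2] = 51.2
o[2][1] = -50.59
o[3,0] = -34.91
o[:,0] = [-21.52, 60.28, 84.68, -34.91, 56.45]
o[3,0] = -34.91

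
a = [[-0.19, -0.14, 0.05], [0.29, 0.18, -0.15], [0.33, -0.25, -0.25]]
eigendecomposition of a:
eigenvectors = [[0.04, -0.44, 0.34], [-0.30, -0.03, -0.67], [-0.95, -0.90, 0.66]]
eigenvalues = [-0.34, -0.1, 0.18]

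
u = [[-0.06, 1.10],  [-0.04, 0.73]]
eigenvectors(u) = [[-1.0, -0.83],[-0.05, -0.55]]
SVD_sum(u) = [[-0.06,1.1], [-0.04,0.73]] + [[0.00,  0.00], [-0.0,  -0.00]]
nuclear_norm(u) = 1.32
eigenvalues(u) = [0.0, 0.67]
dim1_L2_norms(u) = [1.1, 0.73]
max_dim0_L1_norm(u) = 1.83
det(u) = 0.00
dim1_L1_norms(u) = [1.16, 0.77]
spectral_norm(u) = 1.32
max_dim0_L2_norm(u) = 1.32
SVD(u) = [[-0.83, -0.55], [-0.55, 0.83]] @ diag([1.3221573193527363, 0.00015126792937010075]) @ [[0.05, -1.0], [-1.00, -0.05]]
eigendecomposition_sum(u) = [[0.0,-0.0], [0.0,-0.00]] + [[-0.06, 1.1],[-0.04, 0.73]]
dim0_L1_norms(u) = [0.1, 1.83]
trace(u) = 0.67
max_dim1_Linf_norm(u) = 1.1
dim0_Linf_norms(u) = [0.06, 1.1]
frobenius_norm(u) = 1.32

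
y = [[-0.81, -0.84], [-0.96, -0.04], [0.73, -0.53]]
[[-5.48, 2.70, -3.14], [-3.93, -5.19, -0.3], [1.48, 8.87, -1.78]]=y@[[3.98, 5.77, 0.16], [2.68, -8.78, 3.58]]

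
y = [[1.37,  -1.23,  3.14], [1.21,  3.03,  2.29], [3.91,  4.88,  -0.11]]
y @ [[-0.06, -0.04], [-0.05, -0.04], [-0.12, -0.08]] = [[-0.4, -0.26], [-0.5, -0.35], [-0.47, -0.34]]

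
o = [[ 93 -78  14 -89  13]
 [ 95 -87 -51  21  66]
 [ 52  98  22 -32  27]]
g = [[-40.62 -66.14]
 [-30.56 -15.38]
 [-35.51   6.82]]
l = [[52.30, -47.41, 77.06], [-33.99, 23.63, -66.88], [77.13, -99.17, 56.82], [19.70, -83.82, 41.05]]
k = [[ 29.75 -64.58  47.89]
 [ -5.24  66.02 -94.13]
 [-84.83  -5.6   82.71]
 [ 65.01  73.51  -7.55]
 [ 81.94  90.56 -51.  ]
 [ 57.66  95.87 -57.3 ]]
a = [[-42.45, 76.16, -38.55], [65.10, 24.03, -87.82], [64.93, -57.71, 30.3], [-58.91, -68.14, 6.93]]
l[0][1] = -47.41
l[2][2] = 56.82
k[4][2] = -51.0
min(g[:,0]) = -40.62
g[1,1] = -15.38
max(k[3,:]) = 73.51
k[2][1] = -5.6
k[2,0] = -84.83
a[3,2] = 6.93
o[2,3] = -32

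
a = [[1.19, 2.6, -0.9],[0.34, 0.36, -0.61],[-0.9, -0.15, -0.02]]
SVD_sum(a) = [[1.32,2.51,-0.96], [0.28,0.54,-0.21], [-0.23,-0.43,0.16]] + [[-0.12, 0.06, -0.03], [0.04, -0.02, 0.01], [-0.67, 0.30, -0.15]] + [[-0.0, 0.03, 0.08], [0.02, -0.16, -0.41], [0.0, -0.02, -0.04]]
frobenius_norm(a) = 3.23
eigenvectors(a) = [[0.89+0.00j, (0.27-0.5j), 0.27+0.50j], [0.27+0.00j, 0.19+0.36j, 0.19-0.36j], [(-0.36+0j), (0.71+0j), 0.71-0.00j]]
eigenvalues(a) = [(2.33+0j), (-0.4+0.55j), (-0.4-0.55j)]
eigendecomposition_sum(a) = [[1.36-0.00j,(1.88+0j),-1.01+0.00j], [0.41-0.00j,(0.56+0j),(-0.3+0j)], [(-0.55+0j),-0.76-0.00j,(0.41+0j)]] + [[-0.09+0.11j, 0.36-0.08j, 0.05+0.22j], [(-0.03-0.1j), -0.10+0.25j, (-0.15-0.06j)], [-0.18-0.03j, 0.30+0.35j, -0.21+0.19j]] + [[-0.09-0.11j,(0.36+0.08j),(0.05-0.22j)],[(-0.03+0.1j),-0.10-0.25j,-0.15+0.06j],[(-0.18+0.03j),(0.3-0.35j),(-0.21-0.19j)]]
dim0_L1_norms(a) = [2.43, 3.11, 1.53]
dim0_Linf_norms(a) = [1.19, 2.6, 0.9]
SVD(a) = [[-0.96,0.18,-0.19], [-0.21,-0.06,0.98], [0.17,0.98,0.09]] @ diag([3.1053033523726996, 0.765747268775254, 0.45499693417221027]) @ [[-0.44, -0.84, 0.32],  [-0.9, 0.40, -0.19],  [0.04, -0.37, -0.93]]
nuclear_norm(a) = 4.33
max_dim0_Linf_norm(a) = 2.6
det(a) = 1.08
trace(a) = 1.53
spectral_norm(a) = 3.11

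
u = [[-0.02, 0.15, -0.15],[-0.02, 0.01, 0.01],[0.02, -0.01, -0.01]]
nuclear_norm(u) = 0.25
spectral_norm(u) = 0.21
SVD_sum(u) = [[-0.02, 0.15, -0.15], [-0.00, 0.00, -0.00], [0.0, -0.00, 0.00]] + [[0.00, -0.00, -0.00], [-0.02, 0.01, 0.01], [0.02, -0.01, -0.01]] + [[0.0, 0.00, 0.00], [-0.0, -0.0, -0.0], [-0.0, -0.00, -0.0]]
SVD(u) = [[-1.00,0.01,-0.00], [-0.01,-0.71,0.71], [0.01,0.71,0.71]] @ diag([0.21308974314483936, 0.03453637743693471, 3.865193496930107e-18]) @ [[0.10, -0.70, 0.7], [0.81, -0.35, -0.47], [-0.58, -0.61, -0.54]]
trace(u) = -0.02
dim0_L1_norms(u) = [0.06, 0.17, 0.17]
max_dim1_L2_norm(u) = 0.21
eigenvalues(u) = [(-0.01+0.08j), (-0.01-0.08j), (-0+0j)]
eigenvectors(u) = [[(-0.94+0j), -0.94-0.00j, 0.58+0.00j], [(-0.03-0.24j), (-0.03+0.24j), 0.61+0.00j], [(0.03+0.24j), 0.03-0.24j, (0.54+0j)]]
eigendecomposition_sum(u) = [[(-0.01+0.04j), (0.08-0.01j), (-0.08-0.03j)], [-0.01-0.00j, 0.00+0.02j, 0.00-0.02j], [0.01+0.00j, (-0-0.02j), (-0+0.02j)]] + [[(-0.01-0.04j),0.08+0.01j,-0.08+0.03j], [(-0.01+0j),-0.02j,0.02j], [0.01-0.00j,(-0+0.02j),-0.00-0.02j]] + [[(-0+0j), (-0+0j), (-0+0j)],[(-0+0j), -0.00+0.00j, (-0+0j)],[-0.00+0.00j, (-0+0j), -0.00+0.00j]]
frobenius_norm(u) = 0.22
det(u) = 0.00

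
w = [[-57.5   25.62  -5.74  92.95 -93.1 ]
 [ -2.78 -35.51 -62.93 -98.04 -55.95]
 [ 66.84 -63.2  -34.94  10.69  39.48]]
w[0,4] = -93.1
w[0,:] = [-57.5, 25.62, -5.74, 92.95, -93.1]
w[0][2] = -5.74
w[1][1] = -35.51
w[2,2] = -34.94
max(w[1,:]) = -2.78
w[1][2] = -62.93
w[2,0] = 66.84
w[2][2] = -34.94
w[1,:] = [-2.78, -35.51, -62.93, -98.04, -55.95]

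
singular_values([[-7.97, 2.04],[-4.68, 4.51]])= [10.16, 2.6]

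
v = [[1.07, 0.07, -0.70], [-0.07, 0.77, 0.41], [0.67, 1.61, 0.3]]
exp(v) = [[2.4, -1.0, -1.43], [0.11, 2.81, 0.78], [1.28, 2.90, 1.49]]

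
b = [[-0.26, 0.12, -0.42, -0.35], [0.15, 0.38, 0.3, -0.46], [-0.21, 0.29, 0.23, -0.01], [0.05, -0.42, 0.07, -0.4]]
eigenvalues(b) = [(-0.54+0.13j), (-0.54-0.13j), (0.31+0j), (0.72+0j)]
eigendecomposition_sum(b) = [[(-0.17+0.19j),(0.02-0.18j),(-0.12+0.18j),(-0.13-0.23j)], [0.05+0.09j,(-0.07-0.03j),(0.06+0.07j),(-0.11+0.02j)], [-0.07+0.01j,(0.04-0.03j),-0.06+0.01j,0.01-0.07j], [0.04+0.24j,(-0.12-0.13j),0.06+0.19j,-0.25-0.04j]] + [[(-0.17-0.19j), (0.02+0.18j), (-0.12-0.18j), (-0.13+0.23j)], [0.05-0.09j, -0.07+0.03j, (0.06-0.07j), (-0.11-0.02j)], [-0.07-0.01j, (0.04+0.03j), -0.06-0.01j, (0.01+0.07j)], [(0.04-0.24j), (-0.12+0.13j), 0.06-0.19j, -0.25+0.04j]] + [[(0.08-0j), (0.08-0j), (-0.18-0j), -0.09-0.00j], [(0.03-0j), (0.03-0j), -0.07-0.00j, -0.04-0.00j], [-0.08+0.00j, -0.08+0.00j, 0.18+0.00j, (0.09+0j)], [(-0.02+0j), (-0.02+0j), (0.05+0j), 0.02+0.00j]] + [[-0.00-0.00j,(-0.01+0j),-0.00-0.00j,0.00+0.00j], [0.01+0.00j,(0.49-0j),(0.26+0j),(-0.2-0j)], [0j,(0.3-0j),0.16+0.00j,-0.13-0.00j], [-0.00-0.00j,-0.16+0.00j,(-0.09-0j),0.07+0.00j]]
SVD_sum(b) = [[0.0, 0.11, 0.06, -0.14], [0.0, 0.38, 0.22, -0.49], [0.0, 0.15, 0.09, -0.19], [0.00, 0.04, 0.03, -0.06]] + [[-0.03, -0.22, -0.18, -0.25], [0.0, 0.04, 0.03, 0.04], [0.02, 0.15, 0.12, 0.17], [-0.03, -0.27, -0.22, -0.31]] + [[-0.23, 0.23, -0.30, 0.04], [0.07, -0.07, 0.09, -0.01], [-0.05, 0.05, -0.07, 0.01], [0.17, -0.17, 0.22, -0.03]] + [[0.00, 0.00, -0.00, 0.0], [0.08, 0.02, -0.04, 0.00], [-0.18, -0.05, 0.09, -0.00], [-0.08, -0.03, 0.05, -0.0]]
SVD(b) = [[0.25, -0.58, -0.78, 0.00], [0.9, 0.1, 0.22, 0.37], [0.34, 0.38, -0.18, -0.84], [0.1, -0.71, 0.56, -0.4]] @ diag([0.7377472832895949, 0.6593960725326723, 0.5781120789987387, 0.24720879766518106]) @ [[0.0, 0.58, 0.34, -0.74],[0.07, 0.58, 0.47, 0.66],[0.52, -0.51, 0.68, -0.09],[0.85, 0.26, -0.45, 0.00]]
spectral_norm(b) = 0.74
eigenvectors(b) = [[-0.69+0.00j,(-0.69-0j),(0.66+0j),0.02+0.00j], [(-0.09+0.27j),(-0.09-0.27j),0.28+0.00j,(-0.82+0j)], [(-0.14-0.12j),-0.14+0.12j,(-0.67+0j),-0.50+0.00j], [(-0.41+0.49j),-0.41-0.49j,-0.18+0.00j,(0.28+0j)]]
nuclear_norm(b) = 2.22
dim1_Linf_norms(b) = [0.42, 0.46, 0.29, 0.42]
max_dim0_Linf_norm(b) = 0.46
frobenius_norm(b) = 1.17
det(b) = 0.07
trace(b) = -0.05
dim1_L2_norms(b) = [0.62, 0.68, 0.43, 0.59]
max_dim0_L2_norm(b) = 0.7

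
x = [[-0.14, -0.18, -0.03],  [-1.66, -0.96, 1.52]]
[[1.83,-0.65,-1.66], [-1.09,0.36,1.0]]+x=[[1.69, -0.83, -1.69], [-2.75, -0.6, 2.52]]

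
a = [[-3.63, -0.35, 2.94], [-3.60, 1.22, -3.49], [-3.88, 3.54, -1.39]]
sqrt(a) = [[-0.00+1.31j, (-0.27+0.69j), (1.18-0.76j)],[(-1.52+1.28j), 1.81+0.67j, -1.04-0.74j],[-1.40+0.30j, 1.19+0.16j, 1.09-0.17j]]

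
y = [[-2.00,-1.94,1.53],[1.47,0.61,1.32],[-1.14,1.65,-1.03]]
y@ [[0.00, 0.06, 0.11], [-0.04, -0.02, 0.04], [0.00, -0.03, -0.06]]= [[0.08, -0.13, -0.39],[-0.02, 0.04, 0.11],[-0.07, -0.07, 0.00]]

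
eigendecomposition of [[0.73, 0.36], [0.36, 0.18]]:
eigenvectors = [[0.9, -0.44],[0.44, 0.90]]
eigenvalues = [0.91, 0.0]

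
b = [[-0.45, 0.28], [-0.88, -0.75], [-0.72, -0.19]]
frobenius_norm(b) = 1.47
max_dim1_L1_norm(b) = 1.63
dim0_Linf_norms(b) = [0.88, 0.75]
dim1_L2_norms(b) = [0.53, 1.16, 0.74]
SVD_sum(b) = [[-0.22, -0.12], [-0.99, -0.56], [-0.63, -0.35]] + [[-0.23,0.40], [0.11,-0.19], [-0.09,0.16]]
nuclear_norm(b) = 1.92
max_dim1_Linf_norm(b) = 0.88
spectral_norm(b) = 1.37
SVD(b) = [[-0.19,0.85], [-0.83,-0.41], [-0.53,0.34]] @ diag([1.3681677564098258, 0.5481030836626475]) @ [[0.87, 0.49],  [-0.49, 0.87]]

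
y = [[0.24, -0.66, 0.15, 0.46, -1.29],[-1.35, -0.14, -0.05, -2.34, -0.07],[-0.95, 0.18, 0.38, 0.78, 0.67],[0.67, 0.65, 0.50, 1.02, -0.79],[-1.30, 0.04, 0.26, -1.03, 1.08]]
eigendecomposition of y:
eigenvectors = [[(0.49+0j),0.58+0.00j,0.58-0.00j,(-0.05+0.25j),(-0.05-0.25j)], [(-0.42+0j),0.31-0.29j,(0.31+0.29j),0.49-0.29j,0.49+0.29j], [(-0.35+0j),(0.4+0.39j),0.40-0.39j,-0.69+0.00j,-0.69-0.00j], [0.24+0.00j,-0.34-0.14j,-0.34+0.14j,(-0.19-0.16j),-0.19+0.16j], [(-0.64+0j),(0.18-0.08j),0.18+0.08j,(-0.27+0.03j),(-0.27-0.03j)]]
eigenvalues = [(2.62+0j), (-0.69+0.5j), (-0.69-0.5j), (0.67+0.56j), (0.67-0.56j)]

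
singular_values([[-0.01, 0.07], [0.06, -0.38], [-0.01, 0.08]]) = [0.4, 0.0]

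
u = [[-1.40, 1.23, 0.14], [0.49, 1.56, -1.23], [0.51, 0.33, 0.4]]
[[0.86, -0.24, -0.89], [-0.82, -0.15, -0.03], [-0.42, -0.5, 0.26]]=u @[[-0.78, -0.27, 0.53],[-0.2, -0.44, -0.13],[0.10, -0.54, 0.07]]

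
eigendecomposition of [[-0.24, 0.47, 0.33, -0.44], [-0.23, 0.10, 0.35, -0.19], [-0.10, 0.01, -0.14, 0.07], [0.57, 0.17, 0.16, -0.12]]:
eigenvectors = [[0.08+0.64j, (0.08-0.64j), 0.13+0.00j, (-0.02+0j)], [-0.16+0.33j, -0.16-0.33j, (-0.73+0j), (0.5+0j)], [(-0.09-0.06j), (-0.09+0.06j), 0.56+0.00j, (0.34+0j)], [(0.66+0j), 0.66-0.00j, -0.37+0.00j, (0.8+0j)]]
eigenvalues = [(-0.11+0.63j), (-0.11-0.63j), (-0.22+0j), (0.04+0j)]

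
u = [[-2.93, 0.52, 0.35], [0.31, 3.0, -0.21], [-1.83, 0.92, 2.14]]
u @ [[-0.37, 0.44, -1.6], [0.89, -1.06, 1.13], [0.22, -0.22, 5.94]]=[[1.62,-1.92,7.35], [2.51,-3.0,1.65], [1.97,-2.25,16.68]]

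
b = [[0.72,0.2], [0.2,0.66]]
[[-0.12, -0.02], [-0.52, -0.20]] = b @ [[0.05,  0.06], [-0.8,  -0.32]]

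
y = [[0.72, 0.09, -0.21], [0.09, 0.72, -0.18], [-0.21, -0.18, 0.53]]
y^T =[[0.72, 0.09, -0.21],[0.09, 0.72, -0.18],[-0.21, -0.18, 0.53]]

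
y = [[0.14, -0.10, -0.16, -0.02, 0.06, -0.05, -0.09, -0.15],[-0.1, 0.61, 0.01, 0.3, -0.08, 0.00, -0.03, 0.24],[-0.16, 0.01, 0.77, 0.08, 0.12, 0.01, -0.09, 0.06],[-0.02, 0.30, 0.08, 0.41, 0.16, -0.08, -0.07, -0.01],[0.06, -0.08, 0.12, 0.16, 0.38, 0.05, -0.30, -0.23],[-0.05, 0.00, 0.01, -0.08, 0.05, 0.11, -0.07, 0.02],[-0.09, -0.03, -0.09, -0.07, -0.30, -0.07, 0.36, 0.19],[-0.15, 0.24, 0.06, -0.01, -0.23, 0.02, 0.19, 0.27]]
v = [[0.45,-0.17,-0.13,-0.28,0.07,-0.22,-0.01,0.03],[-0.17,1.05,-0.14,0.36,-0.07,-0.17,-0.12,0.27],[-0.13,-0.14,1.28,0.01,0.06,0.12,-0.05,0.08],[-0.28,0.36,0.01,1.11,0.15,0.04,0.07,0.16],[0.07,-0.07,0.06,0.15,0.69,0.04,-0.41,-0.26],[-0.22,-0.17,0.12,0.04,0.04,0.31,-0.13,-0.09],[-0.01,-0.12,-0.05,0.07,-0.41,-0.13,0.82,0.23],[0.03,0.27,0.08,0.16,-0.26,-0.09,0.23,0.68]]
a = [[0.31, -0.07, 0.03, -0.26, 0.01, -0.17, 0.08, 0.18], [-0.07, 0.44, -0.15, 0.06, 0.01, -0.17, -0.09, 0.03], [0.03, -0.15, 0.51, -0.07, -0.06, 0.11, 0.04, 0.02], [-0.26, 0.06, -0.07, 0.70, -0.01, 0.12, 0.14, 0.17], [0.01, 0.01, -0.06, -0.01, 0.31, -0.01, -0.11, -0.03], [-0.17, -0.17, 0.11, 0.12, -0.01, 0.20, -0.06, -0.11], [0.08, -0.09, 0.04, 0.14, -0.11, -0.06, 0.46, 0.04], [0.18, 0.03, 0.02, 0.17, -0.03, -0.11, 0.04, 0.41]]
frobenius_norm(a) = 1.48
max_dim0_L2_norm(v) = 1.3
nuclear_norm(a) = 3.35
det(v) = 0.01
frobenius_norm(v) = 2.75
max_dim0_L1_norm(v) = 2.35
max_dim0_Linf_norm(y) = 0.77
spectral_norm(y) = 0.97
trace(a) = 3.34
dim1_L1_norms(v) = [1.36, 2.35, 1.87, 2.18, 1.75, 1.12, 1.84, 1.8]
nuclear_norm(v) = 6.39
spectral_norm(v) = 1.64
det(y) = 0.00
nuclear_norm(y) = 3.07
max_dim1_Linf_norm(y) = 0.77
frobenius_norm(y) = 1.57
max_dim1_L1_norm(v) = 2.35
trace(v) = 6.39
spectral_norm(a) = 0.91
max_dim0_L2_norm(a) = 0.79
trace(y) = 3.05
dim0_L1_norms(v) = [1.36, 2.35, 1.87, 2.18, 1.75, 1.12, 1.84, 1.8]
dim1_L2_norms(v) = [0.62, 1.18, 1.3, 1.22, 0.87, 0.46, 0.97, 0.83]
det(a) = -0.00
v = y + a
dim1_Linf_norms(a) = [0.31, 0.44, 0.51, 0.7, 0.31, 0.2, 0.46, 0.41]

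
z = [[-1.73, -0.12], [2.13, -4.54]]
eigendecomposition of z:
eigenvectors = [[0.79, 0.04], [0.62, 1.0]]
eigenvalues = [-1.82, -4.45]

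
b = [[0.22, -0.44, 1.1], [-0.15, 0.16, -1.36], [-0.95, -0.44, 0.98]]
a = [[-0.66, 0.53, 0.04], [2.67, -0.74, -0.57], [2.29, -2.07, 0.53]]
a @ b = [[-0.26, 0.36, -1.41], [1.24, -1.04, 3.38], [0.31, -1.57, 5.85]]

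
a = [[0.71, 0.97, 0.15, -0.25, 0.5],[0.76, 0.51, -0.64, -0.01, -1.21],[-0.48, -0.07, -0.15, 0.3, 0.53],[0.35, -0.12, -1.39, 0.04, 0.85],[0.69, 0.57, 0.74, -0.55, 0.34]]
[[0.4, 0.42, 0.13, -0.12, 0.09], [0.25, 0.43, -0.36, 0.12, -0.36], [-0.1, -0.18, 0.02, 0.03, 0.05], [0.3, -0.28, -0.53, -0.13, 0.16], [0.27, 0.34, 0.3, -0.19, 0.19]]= a@[[0.39,0.10,-0.06,0.09,0.11], [0.1,0.42,0.09,-0.03,-0.16], [-0.06,0.09,0.41,0.07,0.08], [0.09,-0.03,0.07,0.46,-0.10], [0.11,-0.16,0.08,-0.10,0.26]]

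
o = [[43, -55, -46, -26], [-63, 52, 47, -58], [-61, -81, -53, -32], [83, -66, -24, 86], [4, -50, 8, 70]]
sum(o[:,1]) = -200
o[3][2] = -24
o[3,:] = [83, -66, -24, 86]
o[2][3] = -32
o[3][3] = 86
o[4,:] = [4, -50, 8, 70]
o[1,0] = -63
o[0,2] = -46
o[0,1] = -55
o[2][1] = -81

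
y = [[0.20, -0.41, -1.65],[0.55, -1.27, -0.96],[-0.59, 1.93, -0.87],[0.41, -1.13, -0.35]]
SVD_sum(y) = [[0.27,-0.74,-0.18], [0.52,-1.43,-0.35], [-0.59,1.63,0.39], [0.41,-1.15,-0.28]] + [[-0.03, 0.34, -1.47], [-0.01, 0.14, -0.62], [-0.03, 0.3, -1.26], [-0.00, 0.02, -0.07]] + [[-0.04, -0.01, -0.0], [0.05, 0.02, 0.0], [0.02, 0.01, 0.00], [-0.00, -0.0, -0.0]]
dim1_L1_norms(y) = [2.26, 2.78, 3.39, 1.89]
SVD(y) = [[0.29, -0.72, 0.60], [0.56, -0.30, -0.72], [-0.64, -0.62, -0.34], [0.45, -0.04, 0.03]] @ diag([2.7910466455200953, 2.0905724372520567, 0.06756853656117225]) @ [[0.33, -0.92, -0.22],[0.02, -0.23, 0.97],[-0.94, -0.33, -0.06]]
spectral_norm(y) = 2.79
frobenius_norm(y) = 3.49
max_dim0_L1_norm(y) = 4.74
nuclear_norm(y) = 4.95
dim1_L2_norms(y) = [1.71, 1.68, 2.2, 1.25]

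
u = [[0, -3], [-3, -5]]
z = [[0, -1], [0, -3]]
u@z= [[0, 9], [0, 18]]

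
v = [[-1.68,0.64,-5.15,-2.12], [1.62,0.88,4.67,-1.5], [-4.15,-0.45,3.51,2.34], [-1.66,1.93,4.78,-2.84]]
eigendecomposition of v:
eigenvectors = [[-0.47, -0.07, -0.81, 0.0],[0.28, -0.89, 0.37, 0.61],[0.71, 0.09, -0.28, -0.24],[0.45, -0.44, -0.37, 0.76]]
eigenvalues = [7.61, -0.22, -4.74, -2.79]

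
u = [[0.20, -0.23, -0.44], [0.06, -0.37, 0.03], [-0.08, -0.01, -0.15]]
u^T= [[0.20, 0.06, -0.08], [-0.23, -0.37, -0.01], [-0.44, 0.03, -0.15]]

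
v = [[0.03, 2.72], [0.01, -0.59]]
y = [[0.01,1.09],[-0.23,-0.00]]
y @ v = [[0.01, -0.62], [-0.01, -0.63]]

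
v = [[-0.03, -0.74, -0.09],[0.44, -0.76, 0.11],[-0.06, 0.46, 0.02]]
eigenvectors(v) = [[(0.74+0j), 0.74-0.00j, -0.39+0.00j],[0.40-0.36j, (0.4+0.36j), (-0.1+0j)],[(-0.4+0.06j), -0.40-0.06j, (0.91+0j)]]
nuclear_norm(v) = 1.55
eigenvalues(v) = [(-0.38+0.36j), (-0.38-0.36j), (-0+0j)]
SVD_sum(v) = [[0.19, -0.68, 0.01], [0.23, -0.82, 0.01], [-0.12, 0.44, -0.01]] + [[-0.22, -0.06, -0.1], [0.21, 0.06, 0.1], [0.06, 0.02, 0.03]] + [[0.0, 0.00, -0.0],[0.0, 0.0, -0.0],[0.0, 0.0, -0.00]]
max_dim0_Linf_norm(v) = 0.76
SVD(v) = [[0.59, -0.70, 0.4], [0.71, 0.69, 0.15], [-0.38, 0.2, 0.9]] @ diag([1.1961595689577718, 0.35312773864995933, 0.0017566407497931153]) @ [[0.27, -0.96, 0.01], [0.88, 0.25, 0.40], [0.39, 0.09, -0.91]]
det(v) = -0.00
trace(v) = -0.77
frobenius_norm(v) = 1.25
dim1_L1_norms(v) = [0.86, 1.31, 0.54]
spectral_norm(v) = 1.20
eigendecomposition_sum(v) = [[(-0.02+0.46j), (-0.37-0.36j), (-0.05+0.16j)], [0.22+0.26j, -0.38-0.02j, (0.05+0.11j)], [-0.03-0.25j, 0.23+0.17j, 0.01-0.09j]] + [[(-0.02-0.46j), -0.37+0.36j, (-0.05-0.16j)],  [0.22-0.26j, -0.38+0.02j, (0.05-0.11j)],  [(-0.03+0.25j), (0.23-0.17j), (0.01+0.09j)]] + [[0.00-0.00j, 0.00+0.00j, -0j], [-0j, 0.00+0.00j, 0.00-0.00j], [-0.00+0.00j, -0.00-0.00j, (-0+0j)]]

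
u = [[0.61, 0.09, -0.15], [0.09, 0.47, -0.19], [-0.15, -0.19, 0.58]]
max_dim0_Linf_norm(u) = 0.61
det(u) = 0.13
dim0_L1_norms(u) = [0.85, 0.75, 0.92]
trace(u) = 1.66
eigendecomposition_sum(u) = [[0.29, 0.23, -0.33], [0.23, 0.19, -0.26], [-0.33, -0.26, 0.37]] + [[0.31, -0.17, 0.16],[-0.17, 0.09, -0.09],[0.16, -0.09, 0.08]] + [[0.0, 0.02, 0.02], [0.02, 0.19, 0.16], [0.02, 0.16, 0.13]]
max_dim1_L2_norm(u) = 0.63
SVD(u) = [[-0.59,0.8,0.09], [-0.47,-0.43,0.77], [0.66,0.41,0.63]] @ diag([0.8495142790070234, 0.4848730614143078, 0.3256126595786684]) @ [[-0.59, -0.47, 0.66], [0.8, -0.43, 0.41], [0.09, 0.77, 0.63]]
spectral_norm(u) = 0.85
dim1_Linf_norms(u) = [0.61, 0.47, 0.58]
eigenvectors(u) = [[0.59,0.80,0.09], [0.47,-0.43,0.77], [-0.66,0.41,0.63]]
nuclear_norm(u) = 1.66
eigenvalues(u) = [0.85, 0.48, 0.33]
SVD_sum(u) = [[0.29, 0.23, -0.33], [0.23, 0.19, -0.26], [-0.33, -0.26, 0.37]] + [[0.31,-0.17,0.16], [-0.17,0.09,-0.09], [0.16,-0.09,0.08]] + [[0.00, 0.02, 0.02], [0.02, 0.19, 0.16], [0.02, 0.16, 0.13]]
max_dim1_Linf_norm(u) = 0.61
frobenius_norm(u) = 1.03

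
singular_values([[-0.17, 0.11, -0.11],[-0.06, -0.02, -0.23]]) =[0.3, 0.15]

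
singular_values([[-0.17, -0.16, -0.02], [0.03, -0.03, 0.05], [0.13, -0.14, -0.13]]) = [0.24, 0.23, 0.06]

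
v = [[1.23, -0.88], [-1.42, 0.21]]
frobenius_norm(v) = 2.09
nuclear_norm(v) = 2.52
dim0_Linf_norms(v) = [1.42, 0.88]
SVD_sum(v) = [[1.36, -0.57], [-1.28, 0.54]] + [[-0.13,-0.31], [-0.14,-0.33]]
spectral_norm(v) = 2.03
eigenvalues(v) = [1.95, -0.51]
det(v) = -0.99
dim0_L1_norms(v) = [2.65, 1.09]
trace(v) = 1.44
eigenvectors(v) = [[0.77, 0.45], [-0.63, 0.89]]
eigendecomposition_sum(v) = [[1.38, -0.70], [-1.13, 0.57]] + [[-0.15, -0.18], [-0.29, -0.36]]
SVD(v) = [[-0.73, 0.69], [0.69, 0.73]] @ diag([2.02697464542328, 0.4890539712661246]) @ [[-0.92, 0.39], [-0.39, -0.92]]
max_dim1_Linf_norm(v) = 1.42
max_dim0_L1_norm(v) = 2.65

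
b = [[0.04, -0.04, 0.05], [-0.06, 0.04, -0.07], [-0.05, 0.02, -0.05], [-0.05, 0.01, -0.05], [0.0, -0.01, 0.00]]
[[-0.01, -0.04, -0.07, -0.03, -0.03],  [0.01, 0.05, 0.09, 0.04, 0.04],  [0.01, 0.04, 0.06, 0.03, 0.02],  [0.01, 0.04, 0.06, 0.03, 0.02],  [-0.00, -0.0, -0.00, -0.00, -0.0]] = b @[[-0.03, -0.17, -0.28, -0.13, -0.11], [0.04, 0.23, 0.38, 0.17, 0.15], [-0.09, -0.49, -0.81, -0.36, -0.32]]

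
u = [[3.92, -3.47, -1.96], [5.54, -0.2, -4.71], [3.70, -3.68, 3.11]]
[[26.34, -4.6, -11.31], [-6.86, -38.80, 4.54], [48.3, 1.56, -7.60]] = u @ [[1.97, -6.69, 1.85], [-7.68, -6.60, 4.78], [4.10, 0.65, 1.01]]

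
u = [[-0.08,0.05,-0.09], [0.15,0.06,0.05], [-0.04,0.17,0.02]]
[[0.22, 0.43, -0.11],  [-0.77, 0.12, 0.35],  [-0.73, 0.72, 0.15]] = u@[[-2.36,  -0.3,  1.69],[-4.54,  4.41,  1.22],[-2.84,  -2.04,  0.44]]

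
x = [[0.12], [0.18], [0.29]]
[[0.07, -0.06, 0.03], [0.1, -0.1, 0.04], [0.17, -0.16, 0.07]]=x @ [[0.58, -0.54, 0.24]]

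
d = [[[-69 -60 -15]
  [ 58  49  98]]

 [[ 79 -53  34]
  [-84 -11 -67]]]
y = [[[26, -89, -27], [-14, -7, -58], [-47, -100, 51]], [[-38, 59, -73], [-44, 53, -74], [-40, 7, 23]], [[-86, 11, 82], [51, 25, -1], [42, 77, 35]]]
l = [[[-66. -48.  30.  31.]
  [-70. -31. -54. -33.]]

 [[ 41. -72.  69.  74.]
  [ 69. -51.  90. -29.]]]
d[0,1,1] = 49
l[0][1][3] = -33.0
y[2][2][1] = 77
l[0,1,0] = -70.0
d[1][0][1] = -53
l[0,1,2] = -54.0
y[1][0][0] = -38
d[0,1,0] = 58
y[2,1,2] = -1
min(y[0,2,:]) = -100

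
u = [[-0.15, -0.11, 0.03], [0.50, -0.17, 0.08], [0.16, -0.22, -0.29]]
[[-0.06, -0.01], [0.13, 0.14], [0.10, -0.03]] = u@[[0.31,0.19], [0.03,-0.12], [-0.2,0.29]]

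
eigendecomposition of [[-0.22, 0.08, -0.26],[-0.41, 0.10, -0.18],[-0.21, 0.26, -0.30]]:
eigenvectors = [[-0.30+0.00j, 0.53-0.13j, 0.53+0.13j], [(0.74+0j), (0.71+0j), (0.71-0j)], [(0.61+0j), 0.23-0.38j, (0.23+0.38j)]]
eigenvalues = [(0.12+0j), (-0.27+0.17j), (-0.27-0.17j)]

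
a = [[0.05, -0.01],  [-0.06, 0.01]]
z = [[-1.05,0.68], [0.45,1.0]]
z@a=[[-0.09, 0.02], [-0.04, 0.01]]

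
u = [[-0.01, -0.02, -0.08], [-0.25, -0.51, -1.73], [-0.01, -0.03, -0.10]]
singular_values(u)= [1.83, 0.0, 0.0]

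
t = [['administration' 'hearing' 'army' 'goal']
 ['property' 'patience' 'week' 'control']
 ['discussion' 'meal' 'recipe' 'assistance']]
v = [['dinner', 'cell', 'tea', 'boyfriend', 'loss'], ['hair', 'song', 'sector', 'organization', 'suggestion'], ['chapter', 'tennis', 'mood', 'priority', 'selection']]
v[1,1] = 'song'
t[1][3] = 'control'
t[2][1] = 'meal'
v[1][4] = 'suggestion'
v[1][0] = 'hair'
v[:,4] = ['loss', 'suggestion', 'selection']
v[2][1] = 'tennis'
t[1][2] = 'week'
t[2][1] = 'meal'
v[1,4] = 'suggestion'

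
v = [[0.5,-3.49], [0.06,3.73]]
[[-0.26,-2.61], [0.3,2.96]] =v@[[0.03, 0.30], [0.08, 0.79]]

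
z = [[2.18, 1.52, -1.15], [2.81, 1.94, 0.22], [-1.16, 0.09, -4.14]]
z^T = [[2.18,2.81,-1.16], [1.52,1.94,0.09], [-1.15,0.22,-4.14]]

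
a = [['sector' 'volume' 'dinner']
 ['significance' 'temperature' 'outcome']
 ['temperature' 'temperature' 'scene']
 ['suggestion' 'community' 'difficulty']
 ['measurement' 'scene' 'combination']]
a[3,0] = 'suggestion'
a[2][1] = 'temperature'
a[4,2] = 'combination'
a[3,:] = ['suggestion', 'community', 'difficulty']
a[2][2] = 'scene'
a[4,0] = 'measurement'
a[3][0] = 'suggestion'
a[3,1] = 'community'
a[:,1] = ['volume', 'temperature', 'temperature', 'community', 'scene']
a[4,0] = 'measurement'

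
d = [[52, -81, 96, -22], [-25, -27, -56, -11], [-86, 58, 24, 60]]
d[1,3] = -11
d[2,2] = 24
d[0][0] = 52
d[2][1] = 58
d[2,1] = 58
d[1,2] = -56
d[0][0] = 52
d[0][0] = 52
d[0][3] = -22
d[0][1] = -81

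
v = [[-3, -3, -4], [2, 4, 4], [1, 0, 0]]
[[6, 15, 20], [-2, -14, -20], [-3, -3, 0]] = v@[[-3, -3, 0], [1, -2, 0], [0, 0, -5]]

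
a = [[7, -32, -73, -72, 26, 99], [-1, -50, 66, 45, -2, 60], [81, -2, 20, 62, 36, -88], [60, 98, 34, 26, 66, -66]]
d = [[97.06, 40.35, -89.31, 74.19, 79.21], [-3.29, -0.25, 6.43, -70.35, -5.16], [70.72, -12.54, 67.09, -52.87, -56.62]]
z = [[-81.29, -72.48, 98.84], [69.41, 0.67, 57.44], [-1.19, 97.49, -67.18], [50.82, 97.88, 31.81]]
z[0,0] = -81.29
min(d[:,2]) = -89.31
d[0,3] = 74.19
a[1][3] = 45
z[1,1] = 0.67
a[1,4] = -2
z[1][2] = 57.44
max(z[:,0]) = 69.41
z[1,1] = 0.67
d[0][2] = -89.31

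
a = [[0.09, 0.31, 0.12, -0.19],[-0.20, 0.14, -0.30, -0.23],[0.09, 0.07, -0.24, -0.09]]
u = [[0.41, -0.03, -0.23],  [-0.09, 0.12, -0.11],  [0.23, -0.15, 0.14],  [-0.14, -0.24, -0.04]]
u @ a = [[0.02, 0.11, 0.11, -0.05], [-0.04, -0.02, -0.02, -0.0], [0.06, 0.06, 0.04, -0.02], [0.03, -0.08, 0.06, 0.09]]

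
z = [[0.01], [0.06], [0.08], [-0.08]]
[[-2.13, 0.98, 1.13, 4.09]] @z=[[-0.2]]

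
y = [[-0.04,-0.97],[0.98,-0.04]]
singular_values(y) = [0.98, 0.97]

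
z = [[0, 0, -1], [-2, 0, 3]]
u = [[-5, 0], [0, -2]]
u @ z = [[0, 0, 5], [4, 0, -6]]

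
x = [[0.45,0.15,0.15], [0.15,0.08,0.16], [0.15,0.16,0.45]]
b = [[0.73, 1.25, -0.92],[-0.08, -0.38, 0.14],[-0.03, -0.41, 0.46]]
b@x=[[0.38,0.06,-0.1],[-0.07,-0.02,-0.01],[-0.01,0.04,0.14]]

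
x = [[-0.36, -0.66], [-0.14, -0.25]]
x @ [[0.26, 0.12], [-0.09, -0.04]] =[[-0.03,-0.02], [-0.01,-0.01]]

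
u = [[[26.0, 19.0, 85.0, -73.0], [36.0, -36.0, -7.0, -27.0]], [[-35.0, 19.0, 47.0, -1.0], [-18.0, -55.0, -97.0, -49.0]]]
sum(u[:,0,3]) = -74.0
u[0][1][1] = -36.0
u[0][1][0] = 36.0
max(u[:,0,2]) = 85.0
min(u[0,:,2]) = -7.0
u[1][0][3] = -1.0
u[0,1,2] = -7.0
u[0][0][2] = 85.0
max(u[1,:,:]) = 47.0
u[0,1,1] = -36.0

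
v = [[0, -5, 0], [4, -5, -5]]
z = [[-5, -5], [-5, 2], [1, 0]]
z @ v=[[-20, 50, 25], [8, 15, -10], [0, -5, 0]]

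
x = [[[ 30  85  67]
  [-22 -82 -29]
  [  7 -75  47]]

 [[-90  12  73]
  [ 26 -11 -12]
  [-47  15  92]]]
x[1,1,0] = 26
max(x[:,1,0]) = 26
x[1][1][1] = -11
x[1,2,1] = 15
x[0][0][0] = 30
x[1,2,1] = 15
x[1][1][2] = -12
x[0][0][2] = 67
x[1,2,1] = 15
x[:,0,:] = [[30, 85, 67], [-90, 12, 73]]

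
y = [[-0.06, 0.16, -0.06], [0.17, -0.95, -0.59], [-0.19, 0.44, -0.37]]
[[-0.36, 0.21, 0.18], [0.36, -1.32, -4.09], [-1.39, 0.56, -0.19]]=y @ [[-0.77, -0.1, -2.41], [-1.78, 1.31, 1.60], [2.03, 0.10, 3.66]]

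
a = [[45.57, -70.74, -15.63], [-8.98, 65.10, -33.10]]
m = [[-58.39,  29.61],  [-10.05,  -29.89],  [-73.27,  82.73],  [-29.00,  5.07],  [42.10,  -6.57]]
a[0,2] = -15.63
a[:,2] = [-15.63, -33.1]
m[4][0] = 42.1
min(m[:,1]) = -29.89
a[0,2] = -15.63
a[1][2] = -33.1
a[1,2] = -33.1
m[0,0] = -58.39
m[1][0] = -10.05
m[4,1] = -6.57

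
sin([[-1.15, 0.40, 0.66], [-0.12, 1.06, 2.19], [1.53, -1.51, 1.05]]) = [[-1.0, 0.67, 0.58], [-0.83, 2.43, 1.53], [1.72, -1.17, 2.2]]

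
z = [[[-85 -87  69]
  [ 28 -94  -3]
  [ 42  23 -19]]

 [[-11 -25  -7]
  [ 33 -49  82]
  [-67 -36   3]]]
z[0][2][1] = 23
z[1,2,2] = 3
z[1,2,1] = -36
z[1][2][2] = 3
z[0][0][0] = -85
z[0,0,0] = -85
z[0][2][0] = 42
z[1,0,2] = -7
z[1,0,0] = -11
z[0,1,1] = -94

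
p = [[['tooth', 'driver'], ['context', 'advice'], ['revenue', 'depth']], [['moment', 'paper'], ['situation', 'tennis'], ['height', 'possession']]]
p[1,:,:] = [['moment', 'paper'], ['situation', 'tennis'], ['height', 'possession']]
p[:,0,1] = ['driver', 'paper']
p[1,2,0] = 'height'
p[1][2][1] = 'possession'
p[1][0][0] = 'moment'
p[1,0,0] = 'moment'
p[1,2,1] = 'possession'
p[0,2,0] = 'revenue'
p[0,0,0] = 'tooth'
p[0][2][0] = 'revenue'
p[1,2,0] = 'height'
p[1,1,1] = 'tennis'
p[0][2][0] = 'revenue'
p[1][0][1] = 'paper'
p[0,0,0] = 'tooth'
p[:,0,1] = ['driver', 'paper']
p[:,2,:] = [['revenue', 'depth'], ['height', 'possession']]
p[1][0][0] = 'moment'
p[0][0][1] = 'driver'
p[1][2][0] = 'height'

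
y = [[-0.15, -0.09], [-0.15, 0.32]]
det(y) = -0.06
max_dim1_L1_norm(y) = 0.47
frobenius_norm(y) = 0.39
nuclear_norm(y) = 0.53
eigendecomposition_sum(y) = [[-0.17, -0.03], [-0.05, -0.01]] + [[0.02,-0.06],[-0.1,0.33]]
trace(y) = 0.17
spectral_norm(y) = 0.35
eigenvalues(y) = [-0.18, 0.35]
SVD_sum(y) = [[0.01, -0.02],[-0.14, 0.32]] + [[-0.16, -0.07], [-0.01, -0.0]]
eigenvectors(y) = [[-0.96, 0.18],  [-0.29, -0.98]]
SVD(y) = [[-0.07,1.00], [1.00,0.07]] @ diag([0.35400427792577494, 0.1737267141525755]) @ [[-0.39, 0.92], [-0.92, -0.39]]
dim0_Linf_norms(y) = [0.15, 0.32]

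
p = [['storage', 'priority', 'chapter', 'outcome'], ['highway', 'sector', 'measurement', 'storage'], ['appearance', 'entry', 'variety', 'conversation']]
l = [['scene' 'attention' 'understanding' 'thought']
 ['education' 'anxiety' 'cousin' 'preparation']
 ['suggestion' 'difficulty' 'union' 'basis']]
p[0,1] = 'priority'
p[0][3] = 'outcome'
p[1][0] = 'highway'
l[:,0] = ['scene', 'education', 'suggestion']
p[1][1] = 'sector'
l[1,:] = ['education', 'anxiety', 'cousin', 'preparation']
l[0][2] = 'understanding'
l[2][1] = 'difficulty'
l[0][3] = 'thought'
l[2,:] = ['suggestion', 'difficulty', 'union', 'basis']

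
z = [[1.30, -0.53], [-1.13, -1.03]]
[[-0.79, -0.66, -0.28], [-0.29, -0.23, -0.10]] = z@[[-0.34, -0.29, -0.12], [0.65, 0.54, 0.23]]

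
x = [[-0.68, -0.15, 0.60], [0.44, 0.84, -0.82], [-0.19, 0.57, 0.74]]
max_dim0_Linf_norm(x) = 0.84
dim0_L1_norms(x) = [1.31, 1.56, 2.16]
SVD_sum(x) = [[-0.44, -0.31, 0.68], [0.60, 0.42, -0.91], [-0.24, -0.17, 0.37]] + [[-0.01,0.13,0.05], [-0.03,0.4,0.16], [-0.06,0.76,0.31]] + [[-0.23, 0.04, -0.13], [-0.13, 0.02, -0.07], [0.10, -0.02, 0.06]]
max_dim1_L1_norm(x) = 2.1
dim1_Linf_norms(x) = [0.68, 0.84, 0.74]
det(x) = -0.47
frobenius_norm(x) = 1.82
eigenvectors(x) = [[0.96+0.00j, (0.16+0.21j), 0.16-0.21j],[(-0.18+0j), -0.70+0.00j, -0.70-0.00j],[0.23+0.00j, -0.03+0.66j, (-0.03-0.66j)]]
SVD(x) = [[0.57,  0.15,  -0.81], [-0.76,  0.46,  -0.45], [0.31,  0.88,  0.37]] @ diag([1.5295800486389974, 0.9373154442471968, 0.3269933222272313]) @ [[-0.51,-0.36,0.78], [-0.07,0.92,0.38], [0.86,-0.14,0.49]]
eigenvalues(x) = [(-0.51+0j), (0.71+0.65j), (0.71-0.65j)]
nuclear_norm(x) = 2.79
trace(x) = 0.90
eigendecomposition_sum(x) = [[(-0.58-0j), (-0.14-0j), 0.19-0.00j], [0.11+0.00j, 0.03+0.00j, (-0.03+0j)], [-0.14-0.00j, -0.03-0.00j, (0.04-0j)]] + [[-0.05-0.04j, (-0-0.19j), 0.21+0.03j], [(0.17-0.03j), 0.41+0.30j, (-0.39+0.38j)], [-0.03-0.16j, 0.30-0.38j, (0.35+0.39j)]] + [[-0.05+0.04j, -0.00+0.19j, 0.21-0.03j], [(0.17+0.03j), (0.41-0.3j), (-0.39-0.38j)], [-0.03+0.16j, 0.30+0.38j, (0.35-0.39j)]]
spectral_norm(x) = 1.53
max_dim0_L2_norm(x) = 1.26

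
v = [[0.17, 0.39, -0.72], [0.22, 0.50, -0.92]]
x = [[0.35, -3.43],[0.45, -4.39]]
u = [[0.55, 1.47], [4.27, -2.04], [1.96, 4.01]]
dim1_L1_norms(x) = [3.78, 4.84]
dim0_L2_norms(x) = [0.57, 5.57]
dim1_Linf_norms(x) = [3.43, 4.39]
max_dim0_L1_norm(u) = 7.52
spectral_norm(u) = 4.74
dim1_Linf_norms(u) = [1.47, 4.27, 4.01]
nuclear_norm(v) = 1.36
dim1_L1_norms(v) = [1.28, 1.64]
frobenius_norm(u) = 6.69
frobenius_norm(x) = 5.60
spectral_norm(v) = 1.36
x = v @ u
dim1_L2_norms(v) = [0.84, 1.07]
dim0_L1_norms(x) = [0.8, 7.82]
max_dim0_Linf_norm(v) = 0.92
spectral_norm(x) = 5.60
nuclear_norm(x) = 5.60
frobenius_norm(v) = 1.36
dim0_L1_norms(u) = [6.78, 7.52]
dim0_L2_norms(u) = [4.73, 4.73]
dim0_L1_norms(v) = [0.39, 0.89, 1.64]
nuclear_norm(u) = 9.46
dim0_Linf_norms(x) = [0.45, 4.39]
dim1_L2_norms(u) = [1.57, 4.73, 4.46]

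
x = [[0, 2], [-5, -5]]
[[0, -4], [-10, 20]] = x @ [[2, -2], [0, -2]]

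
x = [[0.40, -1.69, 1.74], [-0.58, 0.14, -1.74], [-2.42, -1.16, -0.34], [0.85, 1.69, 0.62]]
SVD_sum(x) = [[-0.07, -0.05, -0.03], [-0.7, -0.51, -0.29], [-2.00, -1.46, -0.83], [1.37, 1.0, 0.57]] + [[0.33, -1.52, 1.89], [-0.20, 0.94, -1.16], [0.02, -0.08, 0.10], [-0.06, 0.29, -0.35]] + [[0.14, -0.12, -0.12],[0.33, -0.28, -0.29],[-0.44, 0.38, 0.38],[-0.46, 0.40, 0.41]]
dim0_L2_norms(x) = [2.66, 2.66, 2.56]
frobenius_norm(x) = 4.55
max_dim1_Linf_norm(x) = 2.42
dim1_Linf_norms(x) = [1.74, 1.74, 2.42, 1.69]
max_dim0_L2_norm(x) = 2.66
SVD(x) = [[-0.03,-0.84,-0.19], [-0.28,0.52,-0.45], [-0.79,-0.05,0.60], [0.54,0.16,0.64]] @ diag([3.2980002294387414, 2.9135577993567083, 1.1585661122394846]) @ [[0.77, 0.56, 0.32], [-0.13, 0.62, -0.77], [-0.63, 0.55, 0.55]]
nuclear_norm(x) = 7.37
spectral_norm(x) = 3.30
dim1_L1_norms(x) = [3.83, 2.46, 3.92, 3.16]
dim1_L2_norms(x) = [2.46, 1.84, 2.71, 1.99]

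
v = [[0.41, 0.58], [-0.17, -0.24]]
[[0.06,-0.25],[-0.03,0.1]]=v@ [[-0.02, -0.63], [0.12, 0.01]]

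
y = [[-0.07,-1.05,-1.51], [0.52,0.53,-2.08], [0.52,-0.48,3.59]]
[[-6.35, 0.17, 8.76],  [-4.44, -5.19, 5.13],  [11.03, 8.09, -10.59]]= y@[[1.89, 0.25, -0.16], [1.59, -2.82, -3.46], [3.01, 1.84, -3.39]]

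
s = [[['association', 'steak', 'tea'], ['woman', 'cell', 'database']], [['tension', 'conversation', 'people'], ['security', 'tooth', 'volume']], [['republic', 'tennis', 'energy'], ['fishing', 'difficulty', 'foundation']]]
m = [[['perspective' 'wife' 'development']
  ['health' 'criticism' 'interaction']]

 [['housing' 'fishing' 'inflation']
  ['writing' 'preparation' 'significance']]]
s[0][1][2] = 'database'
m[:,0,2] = ['development', 'inflation']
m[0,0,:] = ['perspective', 'wife', 'development']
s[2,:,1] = ['tennis', 'difficulty']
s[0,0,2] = 'tea'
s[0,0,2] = 'tea'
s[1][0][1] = 'conversation'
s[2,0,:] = ['republic', 'tennis', 'energy']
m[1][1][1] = 'preparation'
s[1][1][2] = 'volume'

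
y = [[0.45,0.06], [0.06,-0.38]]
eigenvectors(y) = [[1.00,-0.07], [0.07,1.00]]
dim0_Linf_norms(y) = [0.45, 0.38]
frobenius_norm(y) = 0.60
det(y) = -0.17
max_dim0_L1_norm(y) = 0.51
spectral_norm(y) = 0.45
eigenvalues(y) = [0.45, -0.38]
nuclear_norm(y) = 0.84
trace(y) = 0.07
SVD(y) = [[-1.0,-0.07], [-0.07,1.0]] @ diag([0.45431491745464997, 0.3843149174546502]) @ [[-1.00, -0.07], [0.07, -1.0]]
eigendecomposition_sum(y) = [[0.45,0.03], [0.03,0.0]] + [[-0.0, 0.03],[0.03, -0.38]]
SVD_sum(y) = [[0.45, 0.03], [0.03, 0.00]] + [[-0.0, 0.03],[0.03, -0.38]]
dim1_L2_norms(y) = [0.45, 0.38]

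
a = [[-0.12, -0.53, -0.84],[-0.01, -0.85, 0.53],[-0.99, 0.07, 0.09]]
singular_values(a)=[1.0, 1.0, 0.99]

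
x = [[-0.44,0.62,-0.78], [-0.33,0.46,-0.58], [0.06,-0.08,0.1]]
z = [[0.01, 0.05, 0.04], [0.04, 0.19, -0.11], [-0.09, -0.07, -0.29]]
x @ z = [[0.09, 0.15, 0.14], [0.07, 0.11, 0.10], [-0.01, -0.02, -0.02]]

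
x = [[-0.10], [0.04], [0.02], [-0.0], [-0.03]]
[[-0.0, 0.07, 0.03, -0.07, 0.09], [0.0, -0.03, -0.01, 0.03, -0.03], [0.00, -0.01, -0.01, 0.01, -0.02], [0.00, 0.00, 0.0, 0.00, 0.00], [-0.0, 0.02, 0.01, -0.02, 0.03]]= x @ [[0.04, -0.7, -0.28, 0.74, -0.86]]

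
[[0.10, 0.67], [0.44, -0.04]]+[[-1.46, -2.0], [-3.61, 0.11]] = [[-1.36, -1.33], [-3.17, 0.07]]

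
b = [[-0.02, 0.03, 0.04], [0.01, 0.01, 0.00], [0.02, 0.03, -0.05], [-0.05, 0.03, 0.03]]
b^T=[[-0.02, 0.01, 0.02, -0.05], [0.03, 0.01, 0.03, 0.03], [0.04, 0.0, -0.05, 0.03]]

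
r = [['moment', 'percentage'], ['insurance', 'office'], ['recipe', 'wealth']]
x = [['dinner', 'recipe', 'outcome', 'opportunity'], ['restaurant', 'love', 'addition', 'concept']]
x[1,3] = 'concept'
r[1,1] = 'office'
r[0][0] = 'moment'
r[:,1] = ['percentage', 'office', 'wealth']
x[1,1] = 'love'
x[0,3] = 'opportunity'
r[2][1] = 'wealth'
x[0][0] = 'dinner'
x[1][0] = 'restaurant'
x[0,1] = 'recipe'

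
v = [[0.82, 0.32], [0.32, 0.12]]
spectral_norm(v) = 0.94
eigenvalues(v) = [0.94, -0.0]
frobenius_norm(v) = 0.94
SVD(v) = [[-0.93, -0.36], [-0.36, 0.93]] @ diag([0.9442362280551749, 0.004236228055175095]) @ [[-0.93, -0.36],  [0.36, -0.93]]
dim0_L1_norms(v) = [1.14, 0.44]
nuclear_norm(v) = 0.95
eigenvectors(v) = [[0.93, -0.36],[0.36, 0.93]]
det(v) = -0.00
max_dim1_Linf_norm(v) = 0.82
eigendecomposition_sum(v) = [[0.82, 0.32], [0.32, 0.12]] + [[-0.0, 0.0], [0.0, -0.00]]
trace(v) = 0.94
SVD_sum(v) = [[0.82,  0.32], [0.32,  0.12]] + [[-0.00, 0.0], [0.00, -0.00]]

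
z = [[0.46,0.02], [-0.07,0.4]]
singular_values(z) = [0.47, 0.39]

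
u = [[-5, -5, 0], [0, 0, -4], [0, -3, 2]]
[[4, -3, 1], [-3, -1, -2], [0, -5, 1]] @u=[[-20, -23, 14], [15, 21, 0], [0, -3, 22]]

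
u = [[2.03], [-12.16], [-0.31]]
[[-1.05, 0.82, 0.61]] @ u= [[-12.29]]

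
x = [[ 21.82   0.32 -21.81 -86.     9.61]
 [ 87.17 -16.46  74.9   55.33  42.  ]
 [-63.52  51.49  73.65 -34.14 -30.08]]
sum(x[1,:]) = 242.94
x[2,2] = 73.65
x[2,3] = -34.14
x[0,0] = 21.82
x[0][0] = 21.82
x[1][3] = 55.33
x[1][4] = 42.0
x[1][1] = -16.46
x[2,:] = [-63.52, 51.49, 73.65, -34.14, -30.08]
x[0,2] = -21.81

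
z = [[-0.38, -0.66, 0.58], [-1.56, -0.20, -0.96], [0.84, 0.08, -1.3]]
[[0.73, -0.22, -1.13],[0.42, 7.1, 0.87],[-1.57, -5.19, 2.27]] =z @ [[-0.72,-5.50,0.35], [-0.04,4.11,0.19], [0.74,0.69,-1.51]]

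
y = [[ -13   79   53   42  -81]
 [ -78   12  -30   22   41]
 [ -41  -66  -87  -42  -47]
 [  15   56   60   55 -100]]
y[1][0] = -78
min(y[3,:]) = -100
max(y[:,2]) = 60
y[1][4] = 41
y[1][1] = 12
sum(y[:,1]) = 81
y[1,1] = 12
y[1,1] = 12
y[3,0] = 15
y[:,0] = [-13, -78, -41, 15]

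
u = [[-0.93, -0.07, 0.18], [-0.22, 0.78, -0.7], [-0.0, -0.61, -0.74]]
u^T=[[-0.93, -0.22, -0.00], [-0.07, 0.78, -0.61], [0.18, -0.70, -0.74]]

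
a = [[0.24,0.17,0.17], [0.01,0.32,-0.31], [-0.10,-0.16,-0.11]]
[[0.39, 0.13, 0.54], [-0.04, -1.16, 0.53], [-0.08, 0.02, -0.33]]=a@ [[2.44,0.38,1.47],[-0.68,-1.73,1.36],[-0.48,1.97,-0.27]]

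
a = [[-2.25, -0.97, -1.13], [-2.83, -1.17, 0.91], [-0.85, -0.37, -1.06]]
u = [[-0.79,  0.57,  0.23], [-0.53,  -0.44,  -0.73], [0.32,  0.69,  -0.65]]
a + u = [[-3.04, -0.40, -0.9],[-3.36, -1.61, 0.18],[-0.53, 0.32, -1.71]]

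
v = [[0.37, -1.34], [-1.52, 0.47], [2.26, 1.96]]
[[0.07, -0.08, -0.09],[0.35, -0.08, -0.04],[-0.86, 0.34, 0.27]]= v @ [[-0.27, 0.08, 0.05], [-0.13, 0.08, 0.08]]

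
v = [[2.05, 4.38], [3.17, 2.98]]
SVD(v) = [[-0.75,-0.67], [-0.67,0.75]] @ diag([6.390276312929215, 1.2167861950300816]) @ [[-0.57, -0.82], [0.82, -0.57]]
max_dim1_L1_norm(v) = 6.43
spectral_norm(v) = 6.39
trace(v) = 5.03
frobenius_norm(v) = 6.51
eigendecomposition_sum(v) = [[-0.70, 0.72], [0.52, -0.54]] + [[2.75, 3.66], [2.65, 3.52]]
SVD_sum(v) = [[2.72, 3.92], [2.42, 3.5]] + [[-0.67, 0.46], [0.75, -0.52]]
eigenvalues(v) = [-1.24, 6.27]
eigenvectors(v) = [[-0.80,-0.72], [0.60,-0.69]]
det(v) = -7.78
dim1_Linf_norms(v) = [4.38, 3.17]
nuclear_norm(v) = 7.61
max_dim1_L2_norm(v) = 4.84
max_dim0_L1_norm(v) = 7.36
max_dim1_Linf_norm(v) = 4.38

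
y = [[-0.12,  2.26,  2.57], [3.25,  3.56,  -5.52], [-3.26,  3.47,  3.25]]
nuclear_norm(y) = 15.22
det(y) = 71.92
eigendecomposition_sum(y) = [[(3.18-0j), 1.62+0.00j, -2.04+0.00j], [(3.19-0j), 1.62+0.00j, -2.04+0.00j], [1.83-0.00j, 0.93+0.00j, -1.18+0.00j]] + [[-1.65+0.90j, (0.32-1.18j), 2.30+0.49j], [(0.03-2.1j), 0.97+0.96j, -1.74+1.97j], [(-2.55-0.27j), 1.27-1.08j, 2.21+2.33j]] + [[-1.65-0.90j, (0.32+1.18j), 2.30-0.49j], [(0.03+2.1j), (0.97-0.96j), -1.74-1.97j], [(-2.55+0.27j), (1.27+1.08j), (2.21-2.33j)]]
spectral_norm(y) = 8.14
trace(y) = 6.69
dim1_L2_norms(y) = [3.42, 7.33, 5.76]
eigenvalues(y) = [(3.63+0j), (1.53+4.18j), (1.53-4.18j)]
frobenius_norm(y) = 9.93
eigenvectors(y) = [[0.65+0.00j, (0.41-0.28j), 0.41+0.28j], [0.66+0.00j, 0.05+0.55j, (0.05-0.55j)], [0.38+0.00j, (0.67+0j), 0.67-0.00j]]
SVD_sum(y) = [[-1.13,-0.12,1.76], [3.55,0.39,-5.55], [-2.30,-0.25,3.60]] + [[-0.17, 2.31, 0.05], [-0.24, 3.17, 0.07], [-0.28, 3.76, 0.08]] + [[1.18, 0.07, 0.76], [-0.06, -0.0, -0.04], [-0.67, -0.04, -0.43]]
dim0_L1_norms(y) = [6.63, 9.29, 11.34]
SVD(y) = [[-0.26, 0.42, 0.87], [0.81, 0.58, -0.05], [-0.53, 0.69, -0.49]] @ diag([8.140981768629853, 5.455905075667239, 1.619233043185806]) @ [[0.54, 0.06, -0.84], [-0.08, 1.00, 0.02], [0.84, 0.05, 0.54]]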